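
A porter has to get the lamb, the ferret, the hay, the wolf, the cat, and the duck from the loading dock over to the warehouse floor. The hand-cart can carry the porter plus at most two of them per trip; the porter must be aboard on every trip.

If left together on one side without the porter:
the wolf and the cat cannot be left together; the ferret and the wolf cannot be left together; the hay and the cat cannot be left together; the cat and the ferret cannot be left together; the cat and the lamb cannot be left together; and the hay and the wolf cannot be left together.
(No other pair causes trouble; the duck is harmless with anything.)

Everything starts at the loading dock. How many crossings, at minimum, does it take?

9

Counting alone: the porter can take at most 2 across per trip to the warehouse floor, so moving all 6 needs at least 3 loaded trips out, with a return between consecutive ones — at least 5 crossings.
The safety rule pushes this higher. Following every safe sequence of crossings, the most of the 6 that can be at the warehouse floor as the hand-cart arrives there on crossings 5, 7 is 4, 5 respectively — never all 6.
So no plan with fewer than 9 crossings exists, and this one achieves 9:
1. Porter goes to the warehouse floor with the cat and the wolf.
2. Porter goes back to the loading dock with the wolf.
3. Porter goes to the warehouse floor with the lamb and the wolf.
4. Porter goes back to the loading dock with the cat.
5. Porter goes to the warehouse floor with the ferret and the hay.
6. Porter goes back to the loading dock with the wolf.
7. Porter goes to the warehouse floor with the duck and the wolf.
8. Porter goes back to the loading dock with the wolf.
9. Porter goes to the warehouse floor with the cat and the wolf.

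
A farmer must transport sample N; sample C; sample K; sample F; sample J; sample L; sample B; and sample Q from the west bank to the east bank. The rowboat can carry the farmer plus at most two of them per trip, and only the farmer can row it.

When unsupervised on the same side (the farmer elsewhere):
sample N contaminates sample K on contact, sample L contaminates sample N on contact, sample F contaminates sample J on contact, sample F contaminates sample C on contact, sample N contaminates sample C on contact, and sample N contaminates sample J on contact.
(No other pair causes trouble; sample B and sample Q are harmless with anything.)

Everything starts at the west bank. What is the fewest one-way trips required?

Counting alone: the farmer can take at most 2 across per trip to the east bank, so moving all 8 needs at least 4 loaded trips out, with a return between consecutive ones — at least 7 crossings.
The safety rule pushes this higher. Following every safe sequence of crossings, the most of the 8 that can be at the east bank as the rowboat arrives there on crossing 7 is 7 — never all 8.
So no plan with fewer than 9 crossings exists, and this one achieves 9:
1. Farmer goes to the east bank with sample F and sample N.
2. Farmer goes back to the west bank alone.
3. Farmer goes to the east bank with sample C and sample K.
4. Farmer goes back to the west bank with sample F and sample N.
5. Farmer goes to the east bank with sample J and sample L.
6. Farmer goes back to the west bank alone.
7. Farmer goes to the east bank with sample B and sample Q.
8. Farmer goes back to the west bank alone.
9. Farmer goes to the east bank with sample F and sample N.

9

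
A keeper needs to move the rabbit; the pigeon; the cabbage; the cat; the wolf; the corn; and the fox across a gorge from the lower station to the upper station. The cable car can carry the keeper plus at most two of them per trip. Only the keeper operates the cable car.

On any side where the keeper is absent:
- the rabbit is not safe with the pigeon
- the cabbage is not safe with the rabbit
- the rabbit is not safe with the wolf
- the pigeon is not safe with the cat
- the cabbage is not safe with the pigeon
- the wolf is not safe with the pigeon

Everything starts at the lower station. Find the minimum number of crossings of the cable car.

Counting alone: the keeper can take at most 2 across per trip to the upper station, so moving all 7 needs at least 4 loaded trips out, with a return between consecutive ones — at least 7 crossings.
The safety rule pushes this higher. Following every safe sequence of crossings, the most of the 7 that can be at the upper station as the cable car arrives there on crossings 7, 9 is 5, 6 respectively — never all 7.
So no plan with fewer than 11 crossings exists, and this one achieves 11:
1. Keeper goes to the upper station with the pigeon and the rabbit.  [the lower station: the cabbage, the cat, the corn, the fox, the wolf | the upper station: the pigeon, the rabbit]
2. Keeper goes back to the lower station with the rabbit.  [the lower station: the cabbage, the cat, the corn, the fox, the rabbit, the wolf | the upper station: the pigeon]
3. Keeper goes to the upper station with the cat and the rabbit.  [the lower station: the cabbage, the corn, the fox, the wolf | the upper station: the cat, the pigeon, the rabbit]
4. Keeper goes back to the lower station with the pigeon.  [the lower station: the cabbage, the corn, the fox, the pigeon, the wolf | the upper station: the cat, the rabbit]
5. Keeper goes to the upper station with the corn and the pigeon.  [the lower station: the cabbage, the fox, the wolf | the upper station: the cat, the corn, the pigeon, the rabbit]
6. Keeper goes back to the lower station with the pigeon.  [the lower station: the cabbage, the fox, the pigeon, the wolf | the upper station: the cat, the corn, the rabbit]
7. Keeper goes to the upper station with the fox and the pigeon.  [the lower station: the cabbage, the wolf | the upper station: the cat, the corn, the fox, the pigeon, the rabbit]
8. Keeper goes back to the lower station with the pigeon.  [the lower station: the cabbage, the pigeon, the wolf | the upper station: the cat, the corn, the fox, the rabbit]
9. Keeper goes to the upper station with the cabbage and the wolf.  [the lower station: the pigeon | the upper station: the cabbage, the cat, the corn, the fox, the rabbit, the wolf]
10. Keeper goes back to the lower station with the rabbit.  [the lower station: the pigeon, the rabbit | the upper station: the cabbage, the cat, the corn, the fox, the wolf]
11. Keeper goes to the upper station with the pigeon and the rabbit.  [the lower station: — | the upper station: the cabbage, the cat, the corn, the fox, the pigeon, the rabbit, the wolf]

11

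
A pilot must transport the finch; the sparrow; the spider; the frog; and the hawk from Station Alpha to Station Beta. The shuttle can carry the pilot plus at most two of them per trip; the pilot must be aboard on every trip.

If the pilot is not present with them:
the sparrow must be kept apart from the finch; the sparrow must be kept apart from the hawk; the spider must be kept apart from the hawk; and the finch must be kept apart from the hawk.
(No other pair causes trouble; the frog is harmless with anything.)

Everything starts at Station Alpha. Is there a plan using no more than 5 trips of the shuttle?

No

Counting alone: the pilot can take at most 2 across per trip to Station Beta, so moving all 5 needs at least 3 loaded trips out, with a return between consecutive ones — at least 5 crossings.
The safety rule pushes this higher. Following every safe sequence of crossings, the most of the 5 that can be at Station Beta as the shuttle arrives there on crossing 5 is 4 — never all 5.
So the move cannot be finished within 5 crossings. (The shortest complete plan takes 7:)
1. Pilot goes to Station Beta with the finch and the hawk.
2. Pilot goes back to Station Alpha with the finch.
3. Pilot goes to Station Beta with the finch and the spider.
4. Pilot goes back to Station Alpha with the hawk.
5. Pilot goes to Station Beta with the frog and the sparrow.
6. Pilot goes back to Station Alpha with the finch.
7. Pilot goes to Station Beta with the finch and the hawk.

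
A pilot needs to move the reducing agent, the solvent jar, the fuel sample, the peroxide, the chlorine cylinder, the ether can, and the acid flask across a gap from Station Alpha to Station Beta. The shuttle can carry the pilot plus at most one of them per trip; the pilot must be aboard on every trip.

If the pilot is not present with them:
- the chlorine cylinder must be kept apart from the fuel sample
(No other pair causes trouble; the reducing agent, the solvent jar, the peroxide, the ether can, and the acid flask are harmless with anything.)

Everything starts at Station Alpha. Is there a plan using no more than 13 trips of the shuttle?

Yes — this plan uses 13 crossings (≤ 13):
1. Pilot goes to Station Beta with the fuel sample.  [Station Alpha: the acid flask, the chlorine cylinder, the ether can, the peroxide, the reducing agent, the solvent jar | Station Beta: the fuel sample]
2. Pilot goes back to Station Alpha alone.  [Station Alpha: the acid flask, the chlorine cylinder, the ether can, the peroxide, the reducing agent, the solvent jar | Station Beta: the fuel sample]
3. Pilot goes to Station Beta with the reducing agent.  [Station Alpha: the acid flask, the chlorine cylinder, the ether can, the peroxide, the solvent jar | Station Beta: the fuel sample, the reducing agent]
4. Pilot goes back to Station Alpha alone.  [Station Alpha: the acid flask, the chlorine cylinder, the ether can, the peroxide, the solvent jar | Station Beta: the fuel sample, the reducing agent]
5. Pilot goes to Station Beta with the solvent jar.  [Station Alpha: the acid flask, the chlorine cylinder, the ether can, the peroxide | Station Beta: the fuel sample, the reducing agent, the solvent jar]
6. Pilot goes back to Station Alpha alone.  [Station Alpha: the acid flask, the chlorine cylinder, the ether can, the peroxide | Station Beta: the fuel sample, the reducing agent, the solvent jar]
7. Pilot goes to Station Beta with the peroxide.  [Station Alpha: the acid flask, the chlorine cylinder, the ether can | Station Beta: the fuel sample, the peroxide, the reducing agent, the solvent jar]
8. Pilot goes back to Station Alpha alone.  [Station Alpha: the acid flask, the chlorine cylinder, the ether can | Station Beta: the fuel sample, the peroxide, the reducing agent, the solvent jar]
9. Pilot goes to Station Beta with the ether can.  [Station Alpha: the acid flask, the chlorine cylinder | Station Beta: the ether can, the fuel sample, the peroxide, the reducing agent, the solvent jar]
10. Pilot goes back to Station Alpha alone.  [Station Alpha: the acid flask, the chlorine cylinder | Station Beta: the ether can, the fuel sample, the peroxide, the reducing agent, the solvent jar]
11. Pilot goes to Station Beta with the acid flask.  [Station Alpha: the chlorine cylinder | Station Beta: the acid flask, the ether can, the fuel sample, the peroxide, the reducing agent, the solvent jar]
12. Pilot goes back to Station Alpha alone.  [Station Alpha: the chlorine cylinder | Station Beta: the acid flask, the ether can, the fuel sample, the peroxide, the reducing agent, the solvent jar]
13. Pilot goes to Station Beta with the chlorine cylinder.  [Station Alpha: — | Station Beta: the acid flask, the chlorine cylinder, the ether can, the fuel sample, the peroxide, the reducing agent, the solvent jar]

Yes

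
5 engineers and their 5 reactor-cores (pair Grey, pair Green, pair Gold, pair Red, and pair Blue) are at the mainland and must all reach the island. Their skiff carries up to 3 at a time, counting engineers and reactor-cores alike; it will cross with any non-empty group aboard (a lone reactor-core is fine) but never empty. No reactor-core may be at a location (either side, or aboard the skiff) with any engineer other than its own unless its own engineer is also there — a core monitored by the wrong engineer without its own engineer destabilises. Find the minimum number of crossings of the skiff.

11

Counting alone: each trip to the island takes at most 3 across and each return brings at least 1 back, so after t trips out (and t−1 returns) at most 3t − (t−1) of the 10 are across; that first reaches 10 at t = 5, so at least 9 crossings are needed.
The safety rule pushes this higher. Following every safe sequence of crossings, the most of the 10 that can be at the island as the skiff arrives there on crossing 9 is 9 — never all 10.
So no plan with fewer than 11 crossings exists, and this one achieves 11:
1. engineer Grey and reactor-core Grey cross → the island.
2. engineer Grey crosses ← the mainland.
3. reactor-core Gold, reactor-core Green, and reactor-core Red cross → the island.
4. reactor-core Grey crosses ← the mainland.
5. engineer Gold, engineer Green, and engineer Red cross → the island.
6. engineer Green and reactor-core Green cross ← the mainland.
7. engineer Blue, engineer Green, and engineer Grey cross → the island.
8. reactor-core Gold crosses ← the mainland.
9. reactor-core Green and reactor-core Grey cross → the island.
10. reactor-core Grey crosses ← the mainland.
11. reactor-core Blue, reactor-core Gold, and reactor-core Grey cross → the island.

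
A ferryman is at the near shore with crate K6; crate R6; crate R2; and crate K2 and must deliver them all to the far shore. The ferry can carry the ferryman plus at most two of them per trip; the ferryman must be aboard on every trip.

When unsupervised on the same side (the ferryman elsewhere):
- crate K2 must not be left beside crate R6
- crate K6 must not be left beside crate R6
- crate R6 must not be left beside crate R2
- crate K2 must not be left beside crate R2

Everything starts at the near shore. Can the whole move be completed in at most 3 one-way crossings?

No

Counting alone: the ferryman can take at most 2 across per trip to the far shore, so moving all 4 needs at least 2 loaded trips out, with a return between consecutive ones — at least 3 crossings.
The safety rule pushes this higher. Following every safe sequence of crossings, the most of the 4 that can be at the far shore as the ferry arrives there on crossing 3 is 3 — never all 4.
So the move cannot be finished within 3 crossings. (The shortest complete plan takes 5:)
1. Ferryman goes to the far shore with crate R2 and crate R6.
2. Ferryman goes back to the near shore with crate R6.
3. Ferryman goes to the far shore with crate K6 and crate R6.
4. Ferryman goes back to the near shore with crate R6.
5. Ferryman goes to the far shore with crate K2 and crate R6.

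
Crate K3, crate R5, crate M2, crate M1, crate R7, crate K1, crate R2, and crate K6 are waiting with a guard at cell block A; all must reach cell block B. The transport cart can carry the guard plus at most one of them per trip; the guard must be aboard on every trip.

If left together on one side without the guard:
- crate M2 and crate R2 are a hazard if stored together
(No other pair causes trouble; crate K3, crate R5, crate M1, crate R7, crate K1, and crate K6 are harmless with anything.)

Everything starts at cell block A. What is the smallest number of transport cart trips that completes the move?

Counting alone: the guard can take at most 1 across per trip to cell block B, so moving all 8 needs at least 8 loaded trips out, with a return between consecutive ones — at least 15 crossings.
The plan below uses exactly 15 crossings, so it is optimal:
1. Guard goes to cell block B with crate M2.
2. Guard goes back to cell block A alone.
3. Guard goes to cell block B with crate K3.
4. Guard goes back to cell block A alone.
5. Guard goes to cell block B with crate R5.
6. Guard goes back to cell block A alone.
7. Guard goes to cell block B with crate M1.
8. Guard goes back to cell block A alone.
9. Guard goes to cell block B with crate R7.
10. Guard goes back to cell block A alone.
11. Guard goes to cell block B with crate K1.
12. Guard goes back to cell block A alone.
13. Guard goes to cell block B with crate K6.
14. Guard goes back to cell block A alone.
15. Guard goes to cell block B with crate R2.

15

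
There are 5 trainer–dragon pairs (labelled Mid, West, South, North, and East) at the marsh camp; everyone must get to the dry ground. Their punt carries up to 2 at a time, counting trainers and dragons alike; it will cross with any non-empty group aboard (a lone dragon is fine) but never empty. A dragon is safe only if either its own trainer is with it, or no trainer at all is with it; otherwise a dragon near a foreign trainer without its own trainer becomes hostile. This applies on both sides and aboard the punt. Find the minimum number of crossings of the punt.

impossible

Following every safe sequence of crossings from the start, the most of the 10 that can be at the dry ground as the punt arrives there on crossings 1, 3, 5, 7 is 2, 3, 4, 5 respectively; the best ever achieved is 5 of 10.
From crossing 9 on, no configuration arises that was not already reachable earlier: only 82 distinct safe configurations (who is on which side, and where the punt is) can ever be reached, none of them has everyone across, and every continuation just revisits them. So no valid plan exists.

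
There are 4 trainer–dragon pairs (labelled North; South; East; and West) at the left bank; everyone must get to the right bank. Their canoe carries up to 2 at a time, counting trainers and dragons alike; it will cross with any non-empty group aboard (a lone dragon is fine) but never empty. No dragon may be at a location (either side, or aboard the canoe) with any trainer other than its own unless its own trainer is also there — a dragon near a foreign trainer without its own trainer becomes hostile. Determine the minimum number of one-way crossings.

Following every safe sequence of crossings from the start, the most of the 8 that can be at the right bank as the canoe arrives there on crossings 1, 3, 5 is 2, 3, 4 respectively; the best ever achieved is 4 of 8.
From crossing 7 on, no configuration arises that was not already reachable earlier: only 44 distinct safe configurations (who is on which side, and where the canoe is) can ever be reached, none of them has everyone across, and every continuation just revisits them. So no valid plan exists.

impossible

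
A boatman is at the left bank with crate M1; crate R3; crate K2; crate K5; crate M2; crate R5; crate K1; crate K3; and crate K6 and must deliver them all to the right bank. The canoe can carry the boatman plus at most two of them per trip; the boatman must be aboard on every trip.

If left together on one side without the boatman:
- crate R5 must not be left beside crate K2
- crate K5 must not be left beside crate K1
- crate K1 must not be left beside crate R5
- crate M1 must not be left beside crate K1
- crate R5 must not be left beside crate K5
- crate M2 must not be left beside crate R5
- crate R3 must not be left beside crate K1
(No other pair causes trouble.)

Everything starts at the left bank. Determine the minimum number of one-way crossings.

Counting alone: the boatman can take at most 2 across per trip to the right bank, so moving all 9 needs at least 5 loaded trips out, with a return between consecutive ones — at least 9 crossings.
The safety rule pushes this higher. Following every safe sequence of crossings, the most of the 9 that can be at the right bank as the canoe arrives there on crossings 9, 11, 13 is 6, 7, 8 respectively — never all 9.
So no plan with fewer than 15 crossings exists, and this one achieves 15:
1. Boatman goes to the right bank with crate K1 and crate R5.
2. Boatman goes back to the left bank with crate R5.
3. Boatman goes to the right bank with crate M1 and crate R5.
4. Boatman goes back to the left bank with crate K1.
5. Boatman goes to the right bank with crate K5 and crate R3.
6. Boatman goes back to the left bank with crate K5.
7. Boatman goes to the right bank with crate K2 and crate K5.
8. Boatman goes back to the left bank with crate R5.
9. Boatman goes to the right bank with crate M2 and crate R5.
10. Boatman goes back to the left bank with crate R5.
11. Boatman goes to the right bank with crate K3 and crate R5.
12. Boatman goes back to the left bank with crate R5.
13. Boatman goes to the right bank with crate K6 and crate R5.
14. Boatman goes back to the left bank with crate R5.
15. Boatman goes to the right bank with crate K1 and crate R5.

15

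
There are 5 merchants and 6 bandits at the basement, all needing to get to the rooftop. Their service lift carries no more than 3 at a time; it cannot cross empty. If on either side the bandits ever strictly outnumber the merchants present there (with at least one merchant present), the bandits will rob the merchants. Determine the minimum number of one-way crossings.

impossible

The bandits already outnumber the merchants at the basement before anyone moves, so the starting position itself is disallowed.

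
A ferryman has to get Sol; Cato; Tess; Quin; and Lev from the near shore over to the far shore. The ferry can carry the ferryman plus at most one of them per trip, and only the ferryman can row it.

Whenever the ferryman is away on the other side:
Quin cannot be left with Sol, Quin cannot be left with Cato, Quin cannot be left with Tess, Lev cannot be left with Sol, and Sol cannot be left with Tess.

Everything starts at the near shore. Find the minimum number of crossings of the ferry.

Whatever the first load, the items left behind include a forbidden pair without the ferryman. No opening move is safe, so no plan exists.

impossible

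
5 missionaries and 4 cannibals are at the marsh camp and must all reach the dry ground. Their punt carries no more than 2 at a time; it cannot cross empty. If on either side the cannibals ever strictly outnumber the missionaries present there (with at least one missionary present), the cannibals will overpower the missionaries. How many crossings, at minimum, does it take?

15

Counting alone: each trip to the dry ground takes at most 2 across and each return brings at least 1 back, so after t trips out (and t−1 returns) at most 2t − (t−1) of the 9 are across; that first reaches 9 at t = 8, so at least 15 crossings are needed.
The plan below uses exactly 15 crossings, so it is optimal:
1. 2 cannibals → the dry ground.  (the marsh camp: 5M 2C; the dry ground: 0M 2C)
2. 1 cannibal ← the marsh camp.  (the marsh camp: 5M 3C; the dry ground: 0M 1C)
3. 2 cannibals → the dry ground.  (the marsh camp: 5M 1C; the dry ground: 0M 3C)
4. 1 cannibal ← the marsh camp.  (the marsh camp: 5M 2C; the dry ground: 0M 2C)
5. 2 missionaries → the dry ground.  (the marsh camp: 3M 2C; the dry ground: 2M 2C)
6. 1 cannibal ← the marsh camp.  (the marsh camp: 3M 3C; the dry ground: 2M 1C)
7. 1 missionary and 1 cannibal → the dry ground.  (the marsh camp: 2M 2C; the dry ground: 3M 2C)
8. 1 missionary ← the marsh camp.  (the marsh camp: 3M 2C; the dry ground: 2M 2C)
9. 1 missionary and 1 cannibal → the dry ground.  (the marsh camp: 2M 1C; the dry ground: 3M 3C)
10. 1 cannibal ← the marsh camp.  (the marsh camp: 2M 2C; the dry ground: 3M 2C)
11. 1 missionary and 1 cannibal → the dry ground.  (the marsh camp: 1M 1C; the dry ground: 4M 3C)
12. 1 missionary ← the marsh camp.  (the marsh camp: 2M 1C; the dry ground: 3M 3C)
13. 1 missionary and 1 cannibal → the dry ground.  (the marsh camp: 1M 0C; the dry ground: 4M 4C)
14. 1 cannibal ← the marsh camp.  (the marsh camp: 1M 1C; the dry ground: 4M 3C)
15. 1 missionary and 1 cannibal → the dry ground.  (the marsh camp: 0M 0C; the dry ground: 5M 4C)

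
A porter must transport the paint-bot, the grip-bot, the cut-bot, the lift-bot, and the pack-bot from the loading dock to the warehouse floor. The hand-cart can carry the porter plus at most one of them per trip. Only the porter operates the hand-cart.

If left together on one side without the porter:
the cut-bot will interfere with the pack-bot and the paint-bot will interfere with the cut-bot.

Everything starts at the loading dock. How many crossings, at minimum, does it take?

11

Counting alone: the porter can take at most 1 across per trip to the warehouse floor, so moving all 5 needs at least 5 loaded trips out, with a return between consecutive ones — at least 9 crossings.
The safety rule pushes this higher. Following every safe sequence of crossings, the most of the 5 that can be at the warehouse floor as the hand-cart arrives there on crossing 9 is 4 — never all 5.
So no plan with fewer than 11 crossings exists, and this one achieves 11:
1. Porter goes to the warehouse floor with the cut-bot.
2. Porter goes back to the loading dock alone.
3. Porter goes to the warehouse floor with the paint-bot.
4. Porter goes back to the loading dock with the cut-bot.
5. Porter goes to the warehouse floor with the pack-bot.
6. Porter goes back to the loading dock alone.
7. Porter goes to the warehouse floor with the grip-bot.
8. Porter goes back to the loading dock alone.
9. Porter goes to the warehouse floor with the lift-bot.
10. Porter goes back to the loading dock alone.
11. Porter goes to the warehouse floor with the cut-bot.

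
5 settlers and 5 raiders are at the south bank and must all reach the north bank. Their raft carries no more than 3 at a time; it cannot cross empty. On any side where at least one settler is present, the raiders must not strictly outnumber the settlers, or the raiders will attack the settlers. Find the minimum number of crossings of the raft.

11

Counting alone: each trip to the north bank takes at most 3 across and each return brings at least 1 back, so after t trips out (and t−1 returns) at most 3t − (t−1) of the 10 are across; that first reaches 10 at t = 5, so at least 9 crossings are needed.
The safety rule pushes this higher. Following every safe sequence of crossings, the most of the 10 that can be at the north bank as the raft arrives there on crossing 9 is 9 — never all 10.
So no plan with fewer than 11 crossings exists, and this one achieves 11:
1. 2 raiders → the north bank.  (the south bank: 5S 3R; the north bank: 0S 2R)
2. 1 raider ← the south bank.  (the south bank: 5S 4R; the north bank: 0S 1R)
3. 3 raiders → the north bank.  (the south bank: 5S 1R; the north bank: 0S 4R)
4. 1 raider ← the south bank.  (the south bank: 5S 2R; the north bank: 0S 3R)
5. 3 settlers → the north bank.  (the south bank: 2S 2R; the north bank: 3S 3R)
6. 1 settler and 1 raider ← the south bank.  (the south bank: 3S 3R; the north bank: 2S 2R)
7. 3 settlers → the north bank.  (the south bank: 0S 3R; the north bank: 5S 2R)
8. 1 raider ← the south bank.  (the south bank: 0S 4R; the north bank: 5S 1R)
9. 2 raiders → the north bank.  (the south bank: 0S 2R; the north bank: 5S 3R)
10. 1 raider ← the south bank.  (the south bank: 0S 3R; the north bank: 5S 2R)
11. 3 raiders → the north bank.  (the south bank: 0S 0R; the north bank: 5S 5R)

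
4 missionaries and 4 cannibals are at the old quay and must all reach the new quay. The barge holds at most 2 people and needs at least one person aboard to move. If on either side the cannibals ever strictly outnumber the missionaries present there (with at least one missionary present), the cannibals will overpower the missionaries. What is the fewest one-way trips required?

Following every safe sequence of crossings from the start, the most of the 8 that can be at the new quay as the barge arrives there on crossings 1, 3, 5 is 2, 3, 4 respectively; the best ever achieved is 4 of 8.
From crossing 7 on, no configuration arises that was not already reachable earlier: only 11 distinct safe configurations (who is on which side, and where the barge is) can ever be reached, none of them has everyone across, and every continuation just revisits them. They are: 0 missionaries + 0 cannibals across (barge back at the start); 0 missionaries + 1 cannibal across (barge there); 0 missionaries + 1 cannibal across (barge back at the start); 0 missionaries + 2 cannibals across (barge there); 0 missionaries + 2 cannibals across (barge back at the start); 0 missionaries + 3 cannibals across (barge there); 0 missionaries + 3 cannibals across (barge back at the start); 0 missionaries + 4 cannibals across (barge there); 1 missionary + 1 cannibal across (barge there); 1 missionary + 1 cannibal across (barge back at the start); 2 missionaries + 2 cannibals across (barge there). So no valid plan exists.

impossible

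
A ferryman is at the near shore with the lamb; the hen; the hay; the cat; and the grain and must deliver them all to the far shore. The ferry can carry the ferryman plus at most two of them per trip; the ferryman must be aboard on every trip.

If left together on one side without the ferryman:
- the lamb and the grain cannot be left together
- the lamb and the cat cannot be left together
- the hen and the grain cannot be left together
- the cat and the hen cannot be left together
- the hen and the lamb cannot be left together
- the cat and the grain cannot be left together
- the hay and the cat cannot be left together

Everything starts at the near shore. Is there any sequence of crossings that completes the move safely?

Whatever the first load, the items left behind include a forbidden pair without the ferryman. No opening move is safe, so no plan exists.

No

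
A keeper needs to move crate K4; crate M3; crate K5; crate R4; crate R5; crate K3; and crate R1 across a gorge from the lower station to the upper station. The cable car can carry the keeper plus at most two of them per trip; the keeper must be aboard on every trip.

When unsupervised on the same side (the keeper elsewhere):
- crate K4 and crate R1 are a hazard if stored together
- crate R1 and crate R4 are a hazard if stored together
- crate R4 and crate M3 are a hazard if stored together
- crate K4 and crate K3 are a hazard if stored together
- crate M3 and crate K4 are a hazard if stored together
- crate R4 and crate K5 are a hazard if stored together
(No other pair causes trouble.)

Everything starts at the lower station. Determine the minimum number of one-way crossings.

Counting alone: the keeper can take at most 2 across per trip to the upper station, so moving all 7 needs at least 4 loaded trips out, with a return between consecutive ones — at least 7 crossings.
The safety rule pushes this higher. Following every safe sequence of crossings, the most of the 7 that can be at the upper station as the cable car arrives there on crossing 7 is 6 — never all 7.
So no plan with fewer than 9 crossings exists, and this one achieves 9:
1. Keeper goes to the upper station with crate K4 and crate R4.  [the lower station: crate K3, crate K5, crate M3, crate R1, crate R5 | the upper station: crate K4, crate R4]
2. Keeper goes back to the lower station alone.  [the lower station: crate K3, crate K5, crate M3, crate R1, crate R5 | the upper station: crate K4, crate R4]
3. Keeper goes to the upper station with crate K5.  [the lower station: crate K3, crate M3, crate R1, crate R5 | the upper station: crate K4, crate K5, crate R4]
4. Keeper goes back to the lower station with crate R4.  [the lower station: crate K3, crate M3, crate R1, crate R4, crate R5 | the upper station: crate K4, crate K5]
5. Keeper goes to the upper station with crate M3 and crate R1.  [the lower station: crate K3, crate R4, crate R5 | the upper station: crate K4, crate K5, crate M3, crate R1]
6. Keeper goes back to the lower station with crate K4.  [the lower station: crate K3, crate K4, crate R4, crate R5 | the upper station: crate K5, crate M3, crate R1]
7. Keeper goes to the upper station with crate K3 and crate R5.  [the lower station: crate K4, crate R4 | the upper station: crate K3, crate K5, crate M3, crate R1, crate R5]
8. Keeper goes back to the lower station alone.  [the lower station: crate K4, crate R4 | the upper station: crate K3, crate K5, crate M3, crate R1, crate R5]
9. Keeper goes to the upper station with crate K4 and crate R4.  [the lower station: — | the upper station: crate K3, crate K4, crate K5, crate M3, crate R1, crate R4, crate R5]

9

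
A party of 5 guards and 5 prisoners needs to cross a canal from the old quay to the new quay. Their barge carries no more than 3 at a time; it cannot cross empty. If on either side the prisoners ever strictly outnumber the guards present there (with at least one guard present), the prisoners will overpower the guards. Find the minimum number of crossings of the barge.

Counting alone: each trip to the new quay takes at most 3 across and each return brings at least 1 back, so after t trips out (and t−1 returns) at most 3t − (t−1) of the 10 are across; that first reaches 10 at t = 5, so at least 9 crossings are needed.
The safety rule pushes this higher. Following every safe sequence of crossings, the most of the 10 that can be at the new quay as the barge arrives there on crossing 9 is 9 — never all 10.
So no plan with fewer than 11 crossings exists, and this one achieves 11:
1. 2 prisoners → the new quay.  (the old quay: 5G 3P; the new quay: 0G 2P)
2. 1 prisoner ← the old quay.  (the old quay: 5G 4P; the new quay: 0G 1P)
3. 3 prisoners → the new quay.  (the old quay: 5G 1P; the new quay: 0G 4P)
4. 1 prisoner ← the old quay.  (the old quay: 5G 2P; the new quay: 0G 3P)
5. 3 guards → the new quay.  (the old quay: 2G 2P; the new quay: 3G 3P)
6. 1 guard and 1 prisoner ← the old quay.  (the old quay: 3G 3P; the new quay: 2G 2P)
7. 3 guards → the new quay.  (the old quay: 0G 3P; the new quay: 5G 2P)
8. 1 prisoner ← the old quay.  (the old quay: 0G 4P; the new quay: 5G 1P)
9. 2 prisoners → the new quay.  (the old quay: 0G 2P; the new quay: 5G 3P)
10. 1 prisoner ← the old quay.  (the old quay: 0G 3P; the new quay: 5G 2P)
11. 3 prisoners → the new quay.  (the old quay: 0G 0P; the new quay: 5G 5P)

11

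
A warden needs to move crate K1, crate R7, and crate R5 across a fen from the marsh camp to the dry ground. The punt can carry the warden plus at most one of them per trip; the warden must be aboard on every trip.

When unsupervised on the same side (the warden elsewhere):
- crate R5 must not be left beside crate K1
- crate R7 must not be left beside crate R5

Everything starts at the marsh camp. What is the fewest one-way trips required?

Counting alone: the warden can take at most 1 across per trip to the dry ground, so moving all 3 needs at least 3 loaded trips out, with a return between consecutive ones — at least 5 crossings.
The safety rule pushes this higher. Following every safe sequence of crossings, the most of the 3 that can be at the dry ground as the punt arrives there on crossing 5 is 2 — never all 3.
So no plan with fewer than 7 crossings exists, and this one achieves 7:
1. Warden goes to the dry ground with crate R5.  [the marsh camp: crate K1, crate R7 | the dry ground: crate R5]
2. Warden goes back to the marsh camp alone.  [the marsh camp: crate K1, crate R7 | the dry ground: crate R5]
3. Warden goes to the dry ground with crate K1.  [the marsh camp: crate R7 | the dry ground: crate K1, crate R5]
4. Warden goes back to the marsh camp with crate R5.  [the marsh camp: crate R5, crate R7 | the dry ground: crate K1]
5. Warden goes to the dry ground with crate R7.  [the marsh camp: crate R5 | the dry ground: crate K1, crate R7]
6. Warden goes back to the marsh camp alone.  [the marsh camp: crate R5 | the dry ground: crate K1, crate R7]
7. Warden goes to the dry ground with crate R5.  [the marsh camp: — | the dry ground: crate K1, crate R5, crate R7]

7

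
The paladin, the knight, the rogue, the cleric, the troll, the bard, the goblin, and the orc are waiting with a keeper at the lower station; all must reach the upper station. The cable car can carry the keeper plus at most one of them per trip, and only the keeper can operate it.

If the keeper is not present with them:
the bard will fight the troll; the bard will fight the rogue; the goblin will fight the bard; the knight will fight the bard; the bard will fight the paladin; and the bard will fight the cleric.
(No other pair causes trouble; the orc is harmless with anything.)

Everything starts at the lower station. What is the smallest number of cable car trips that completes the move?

impossible

Following every safe sequence of crossings from the start, the most of the 8 that can be at the upper station as the cable car arrives there on crossings 1, 3, 5 is 1, 2, 3 respectively; the best ever achieved is 3 of 8.
From crossing 7 on, no configuration arises that was not already reachable earlier: only 30 distinct safe configurations (who is on which side, and where the cable car is) can ever be reached, none of them has everyone across, and every continuation just revisits them. So no valid plan exists.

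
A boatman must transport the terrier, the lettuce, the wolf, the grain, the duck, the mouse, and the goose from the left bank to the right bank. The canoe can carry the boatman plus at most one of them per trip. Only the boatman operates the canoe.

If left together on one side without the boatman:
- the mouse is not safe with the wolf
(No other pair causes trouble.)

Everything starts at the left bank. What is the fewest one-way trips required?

Counting alone: the boatman can take at most 1 across per trip to the right bank, so moving all 7 needs at least 7 loaded trips out, with a return between consecutive ones — at least 13 crossings.
The plan below uses exactly 13 crossings, so it is optimal:
1. Boatman goes to the right bank with the wolf.
2. Boatman goes back to the left bank alone.
3. Boatman goes to the right bank with the terrier.
4. Boatman goes back to the left bank alone.
5. Boatman goes to the right bank with the lettuce.
6. Boatman goes back to the left bank alone.
7. Boatman goes to the right bank with the grain.
8. Boatman goes back to the left bank alone.
9. Boatman goes to the right bank with the duck.
10. Boatman goes back to the left bank alone.
11. Boatman goes to the right bank with the goose.
12. Boatman goes back to the left bank alone.
13. Boatman goes to the right bank with the mouse.

13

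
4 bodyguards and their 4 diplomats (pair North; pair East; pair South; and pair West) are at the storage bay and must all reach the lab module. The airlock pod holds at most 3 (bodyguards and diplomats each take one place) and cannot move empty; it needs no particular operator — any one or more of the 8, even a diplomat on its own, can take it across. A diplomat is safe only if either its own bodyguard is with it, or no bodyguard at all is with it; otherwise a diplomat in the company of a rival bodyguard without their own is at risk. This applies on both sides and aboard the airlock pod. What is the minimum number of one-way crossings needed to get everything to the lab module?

9

Counting alone: each trip to the lab module takes at most 3 across and each return brings at least 1 back, so after t trips out (and t−1 returns) at most 3t − (t−1) of the 8 are across; that first reaches 8 at t = 4, so at least 7 crossings are needed.
The safety rule pushes this higher. Following every safe sequence of crossings, the most of the 8 that can be at the lab module as the airlock pod arrives there on crossing 7 is 7 — never all 8.
So no plan with fewer than 9 crossings exists, and this one achieves 9:
1. bodyguard North and diplomat North cross → the lab module.
2. bodyguard North crosses ← the storage bay.
3. bodyguard East, bodyguard North, and diplomat East cross → the lab module.
4. bodyguard North and diplomat North cross ← the storage bay.
5. bodyguard North, bodyguard South, and bodyguard West cross → the lab module.
6. diplomat East crosses ← the storage bay.
7. diplomat East and diplomat North cross → the lab module.
8. diplomat North crosses ← the storage bay.
9. diplomat North, diplomat South, and diplomat West cross → the lab module.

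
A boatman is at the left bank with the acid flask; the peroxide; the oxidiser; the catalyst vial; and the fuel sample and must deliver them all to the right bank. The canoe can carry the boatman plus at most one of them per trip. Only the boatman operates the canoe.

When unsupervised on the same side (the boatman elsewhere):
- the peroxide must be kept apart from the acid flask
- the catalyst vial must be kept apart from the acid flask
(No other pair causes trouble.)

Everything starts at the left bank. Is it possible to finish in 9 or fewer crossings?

No

Counting alone: the boatman can take at most 1 across per trip to the right bank, so moving all 5 needs at least 5 loaded trips out, with a return between consecutive ones — at least 9 crossings.
The safety rule pushes this higher. Following every safe sequence of crossings, the most of the 5 that can be at the right bank as the canoe arrives there on crossing 9 is 4 — never all 5.
So the move cannot be finished within 9 crossings. (The shortest complete plan takes 11:)
1. Boatman goes to the right bank with the acid flask.
2. Boatman goes back to the left bank alone.
3. Boatman goes to the right bank with the peroxide.
4. Boatman goes back to the left bank with the acid flask.
5. Boatman goes to the right bank with the catalyst vial.
6. Boatman goes back to the left bank alone.
7. Boatman goes to the right bank with the oxidiser.
8. Boatman goes back to the left bank alone.
9. Boatman goes to the right bank with the fuel sample.
10. Boatman goes back to the left bank alone.
11. Boatman goes to the right bank with the acid flask.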